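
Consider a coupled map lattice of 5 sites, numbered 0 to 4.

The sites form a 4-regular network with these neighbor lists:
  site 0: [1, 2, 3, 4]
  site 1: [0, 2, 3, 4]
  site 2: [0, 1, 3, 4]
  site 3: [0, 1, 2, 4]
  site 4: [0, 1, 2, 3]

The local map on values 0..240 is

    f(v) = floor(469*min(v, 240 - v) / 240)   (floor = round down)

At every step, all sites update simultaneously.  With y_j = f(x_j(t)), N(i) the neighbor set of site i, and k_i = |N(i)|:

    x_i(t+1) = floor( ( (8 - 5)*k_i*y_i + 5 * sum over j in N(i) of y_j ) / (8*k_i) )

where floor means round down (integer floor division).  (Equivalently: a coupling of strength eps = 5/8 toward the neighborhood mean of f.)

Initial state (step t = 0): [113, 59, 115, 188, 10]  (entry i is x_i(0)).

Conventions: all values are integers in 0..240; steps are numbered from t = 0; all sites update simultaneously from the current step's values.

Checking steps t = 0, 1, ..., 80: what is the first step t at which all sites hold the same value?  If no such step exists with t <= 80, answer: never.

Answer: never
Key observation: The state at step 12 reappears at step 16 — the system is in a cycle of period 4 from step 12 on.  No step 0..16 is synchronized, and the cycle repeats forever, so no step up to 80 (or ever) has all sites equal.

Derivation:
t=0: [113, 59, 115, 188, 10]  (not all equal)
t=1: [154, 131, 155, 128, 110]  (not all equal)
t=2: [189, 199, 189, 200, 199]  (not all equal)
t=3: [89, 85, 89, 85, 85]  (not all equal)
t=4: [169, 168, 169, 168, 168]  (not all equal)
t=5: [138, 139, 138, 139, 139]  (not all equal)
t=6: [198, 197, 198, 197, 197]  (not all equal)
t=7: [82, 83, 82, 83, 83]  (not all equal)
t=8: [160, 161, 160, 161, 161]  (not all equal)
t=9: [155, 154, 155, 154, 154]  (not all equal)
t=10: [166, 167, 166, 167, 167]  (not all equal)
t=11: [143, 142, 143, 142, 142]  (not all equal)
t=12: [189, 190, 189, 190, 190]  (not all equal)
t=13: [98, 97, 98, 97, 97]  (not all equal)
t=14: [190, 189, 190, 189, 189]  (not all equal)
t=15: [97, 98, 97, 98, 98]  (not all equal)
t=16: [189, 190, 189, 190, 190]  (not all equal)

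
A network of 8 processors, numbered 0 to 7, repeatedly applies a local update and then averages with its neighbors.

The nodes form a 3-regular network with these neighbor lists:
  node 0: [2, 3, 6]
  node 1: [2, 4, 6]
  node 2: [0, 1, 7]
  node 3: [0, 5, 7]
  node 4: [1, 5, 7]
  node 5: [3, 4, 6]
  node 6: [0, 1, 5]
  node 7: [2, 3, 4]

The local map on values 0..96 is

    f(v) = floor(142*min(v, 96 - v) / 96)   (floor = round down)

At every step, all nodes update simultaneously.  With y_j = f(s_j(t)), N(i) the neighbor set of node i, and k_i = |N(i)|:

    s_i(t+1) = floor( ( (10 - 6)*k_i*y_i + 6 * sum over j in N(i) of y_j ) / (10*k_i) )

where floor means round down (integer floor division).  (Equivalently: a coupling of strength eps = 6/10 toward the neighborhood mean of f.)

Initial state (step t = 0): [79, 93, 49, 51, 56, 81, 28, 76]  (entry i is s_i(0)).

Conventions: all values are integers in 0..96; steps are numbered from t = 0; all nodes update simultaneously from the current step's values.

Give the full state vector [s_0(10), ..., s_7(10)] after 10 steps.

Simulating step by step:
t=0: [79, 93, 49, 51, 56, 81, 28, 76]
t=1: [45, 35, 39, 41, 34, 42, 26, 50]
t=2: [57, 49, 59, 63, 56, 54, 51, 60]
t=3: [56, 63, 57, 53, 60, 59, 64, 53]
t=4: [57, 50, 56, 60, 54, 54, 51, 59]
t=5: [58, 64, 59, 55, 61, 61, 63, 56]
t=6: [54, 49, 54, 57, 51, 52, 50, 56]
t=7: [62, 66, 62, 60, 65, 64, 66, 60]
t=8: [49, 45, 49, 51, 46, 47, 45, 50]
t=9: [67, 67, 68, 67, 67, 67, 67, 67]
t=10: [41, 41, 41, 42, 42, 42, 42, 41]

Answer: [41, 41, 41, 42, 42, 42, 42, 41]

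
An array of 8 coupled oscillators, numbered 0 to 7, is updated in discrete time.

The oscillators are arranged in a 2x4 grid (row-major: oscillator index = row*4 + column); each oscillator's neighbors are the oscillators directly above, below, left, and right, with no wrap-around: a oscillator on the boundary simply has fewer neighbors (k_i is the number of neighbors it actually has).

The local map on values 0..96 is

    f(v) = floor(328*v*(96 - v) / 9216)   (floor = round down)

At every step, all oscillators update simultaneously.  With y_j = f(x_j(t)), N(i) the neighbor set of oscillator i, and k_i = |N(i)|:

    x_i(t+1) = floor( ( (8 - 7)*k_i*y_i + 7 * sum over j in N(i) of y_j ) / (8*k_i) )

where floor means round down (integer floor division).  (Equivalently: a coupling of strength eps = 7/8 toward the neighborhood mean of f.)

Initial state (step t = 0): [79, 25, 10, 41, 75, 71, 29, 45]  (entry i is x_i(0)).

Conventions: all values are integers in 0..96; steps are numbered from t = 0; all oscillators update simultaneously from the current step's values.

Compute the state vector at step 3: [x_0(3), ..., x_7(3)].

Answer: [52, 48, 62, 55, 46, 56, 53, 67]

Derivation:
t=0: [79, 25, 10, 41, 75, 71, 29, 45]
t=1: [57, 48, 65, 58, 55, 62, 59, 75]
t=2: [80, 75, 78, 65, 77, 79, 68, 74]
t=3: [52, 48, 62, 55, 46, 56, 53, 67]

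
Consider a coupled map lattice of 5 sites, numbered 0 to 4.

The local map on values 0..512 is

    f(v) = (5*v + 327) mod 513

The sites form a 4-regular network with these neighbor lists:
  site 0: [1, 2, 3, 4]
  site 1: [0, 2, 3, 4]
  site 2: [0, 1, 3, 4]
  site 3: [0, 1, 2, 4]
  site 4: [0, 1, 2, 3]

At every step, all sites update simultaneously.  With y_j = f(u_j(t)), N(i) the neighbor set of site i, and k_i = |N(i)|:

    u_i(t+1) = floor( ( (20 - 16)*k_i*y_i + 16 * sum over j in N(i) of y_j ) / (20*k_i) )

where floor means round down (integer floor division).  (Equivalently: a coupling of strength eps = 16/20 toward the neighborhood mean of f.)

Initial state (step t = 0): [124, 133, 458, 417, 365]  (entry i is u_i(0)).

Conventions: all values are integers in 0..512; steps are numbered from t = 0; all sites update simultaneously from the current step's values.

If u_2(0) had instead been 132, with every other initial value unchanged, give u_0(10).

Simulating step by step:
t=0: [124, 133, 132, 417, 365]
t=1: [369, 369, 369, 369, 369]
t=2: [120, 120, 120, 120, 120]
t=3: [414, 414, 414, 414, 414]
t=4: [345, 345, 345, 345, 345]
t=5: [0, 0, 0, 0, 0]
t=6: [327, 327, 327, 327, 327]
t=7: [423, 423, 423, 423, 423]
t=8: [390, 390, 390, 390, 390]
t=9: [225, 225, 225, 225, 225]
t=10: [426, 426, 426, 426, 426]

Answer: u_0(10) = 426
Key observation: This trace re-runs the system from the modified initial state.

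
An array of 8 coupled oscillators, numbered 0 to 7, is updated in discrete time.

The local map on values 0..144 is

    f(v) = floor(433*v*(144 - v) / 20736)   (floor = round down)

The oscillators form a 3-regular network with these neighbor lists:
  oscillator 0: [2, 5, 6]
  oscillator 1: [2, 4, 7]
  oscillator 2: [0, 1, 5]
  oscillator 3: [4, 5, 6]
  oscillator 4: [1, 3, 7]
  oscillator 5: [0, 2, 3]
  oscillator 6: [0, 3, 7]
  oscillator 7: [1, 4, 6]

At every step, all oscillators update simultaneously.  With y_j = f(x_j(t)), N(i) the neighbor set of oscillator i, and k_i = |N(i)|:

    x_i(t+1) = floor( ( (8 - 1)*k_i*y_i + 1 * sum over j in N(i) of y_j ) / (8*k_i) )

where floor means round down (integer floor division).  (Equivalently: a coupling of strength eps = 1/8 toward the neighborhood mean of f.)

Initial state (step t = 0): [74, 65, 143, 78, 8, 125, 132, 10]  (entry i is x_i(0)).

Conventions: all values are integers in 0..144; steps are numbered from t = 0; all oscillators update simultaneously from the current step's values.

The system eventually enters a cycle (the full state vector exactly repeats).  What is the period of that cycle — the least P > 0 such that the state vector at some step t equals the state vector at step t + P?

Simulating step by step:
t=0: [74, 65, 143, 78, 8, 125, 132, 10]
t=1: [98, 95, 12, 97, 29, 51, 38, 30]
t=2: [91, 92, 40, 93, 71, 95, 84, 72]
t=3: [99, 99, 87, 99, 107, 96, 104, 107]
t=4: [93, 92, 101, 92, 82, 96, 86, 82]
t=5: [98, 99, 91, 99, 105, 96, 103, 105]
t=6: [94, 92, 99, 92, 85, 95, 88, 85]
t=7: [97, 99, 93, 99, 103, 96, 101, 103]
t=8: [95, 92, 98, 92, 88, 95, 90, 88]
t=9: [97, 99, 94, 99, 101, 96, 100, 101]
t=10: [95, 92, 97, 92, 90, 95, 91, 90]
t=11: [97, 99, 95, 99, 100, 97, 99, 100]
t=12: [95, 93, 96, 93, 91, 95, 93, 91]
t=13: [97, 98, 96, 98, 99, 97, 98, 99]
t=14: [95, 94, 95, 94, 93, 95, 94, 93]
t=15: [97, 98, 97, 98, 98, 97, 98, 98]
t=16: [94, 94, 94, 94, 94, 94, 94, 94]
t=17: [98, 98, 98, 98, 98, 98, 98, 98]
t=18: [94, 94, 94, 94, 94, 94, 94, 94]

Answer: 2
Key observation: The state at step 16, [94, 94, 94, 94, 94, 94, 94, 94], reappears at step 18 — and no state repeats earlier — so the cycle the system enters has period 2.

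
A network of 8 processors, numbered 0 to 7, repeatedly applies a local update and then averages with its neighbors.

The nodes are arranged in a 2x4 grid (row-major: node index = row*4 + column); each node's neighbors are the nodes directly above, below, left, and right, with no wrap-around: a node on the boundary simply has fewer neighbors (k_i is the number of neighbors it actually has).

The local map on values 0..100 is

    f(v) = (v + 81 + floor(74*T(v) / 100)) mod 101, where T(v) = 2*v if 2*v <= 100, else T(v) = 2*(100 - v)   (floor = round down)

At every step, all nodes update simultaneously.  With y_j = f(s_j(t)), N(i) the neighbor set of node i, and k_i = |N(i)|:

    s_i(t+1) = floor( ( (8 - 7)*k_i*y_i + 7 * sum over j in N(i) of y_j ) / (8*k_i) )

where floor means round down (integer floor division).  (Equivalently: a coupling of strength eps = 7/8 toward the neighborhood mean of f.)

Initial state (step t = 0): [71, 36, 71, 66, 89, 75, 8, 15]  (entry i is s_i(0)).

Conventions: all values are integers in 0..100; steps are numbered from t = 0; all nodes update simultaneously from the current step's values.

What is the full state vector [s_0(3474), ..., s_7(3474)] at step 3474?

Simulating step by step:
t=0: [71, 36, 71, 66, 89, 75, 8, 15]
t=1: [79, 89, 88, 60, 91, 85, 71, 87]
t=2: [85, 87, 91, 87, 87, 87, 86, 94]
t=3: [86, 85, 85, 83, 86, 86, 84, 85]
t=4: [86, 86, 87, 87, 86, 86, 86, 87]
t=5: [86, 86, 86, 86, 86, 86, 86, 86]
t=6: [86, 86, 86, 86, 86, 86, 86, 86]

Answer: [86, 86, 86, 86, 86, 86, 86, 86]
Key observation: The state at step 5, [86, 86, 86, 86, 86, 86, 86, 86], reappears at step 6: the system is in a cycle of period 1 from step 5 on.  Therefore the state at step 3474 equals the state at step 5 + ((3474 - 5) mod 1) = 5, which is [86, 86, 86, 86, 86, 86, 86, 86].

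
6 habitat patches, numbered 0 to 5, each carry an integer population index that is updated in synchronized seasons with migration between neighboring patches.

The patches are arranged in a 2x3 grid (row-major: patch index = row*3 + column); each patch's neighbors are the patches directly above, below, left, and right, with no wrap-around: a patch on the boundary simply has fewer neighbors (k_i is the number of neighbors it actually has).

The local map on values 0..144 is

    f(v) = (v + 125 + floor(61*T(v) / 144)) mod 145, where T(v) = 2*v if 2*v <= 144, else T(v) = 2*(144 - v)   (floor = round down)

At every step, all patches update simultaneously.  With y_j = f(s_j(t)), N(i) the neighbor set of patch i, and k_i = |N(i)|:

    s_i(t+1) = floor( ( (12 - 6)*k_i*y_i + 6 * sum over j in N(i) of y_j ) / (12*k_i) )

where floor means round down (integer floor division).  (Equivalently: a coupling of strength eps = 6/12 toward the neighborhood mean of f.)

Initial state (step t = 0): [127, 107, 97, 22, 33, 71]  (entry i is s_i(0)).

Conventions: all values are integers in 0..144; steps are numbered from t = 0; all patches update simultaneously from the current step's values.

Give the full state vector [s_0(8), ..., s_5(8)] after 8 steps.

Answer: [120, 120, 120, 120, 120, 120]

Derivation:
t=0: [127, 107, 97, 22, 33, 71]
t=1: [95, 105, 115, 50, 61, 94]
t=2: [105, 113, 118, 88, 97, 110]
t=3: [117, 118, 119, 116, 116, 118]
t=4: [119, 119, 120, 119, 119, 119]
t=5: [120, 120, 120, 120, 120, 120]
t=6: [120, 120, 120, 120, 120, 120]
t=7: [120, 120, 120, 120, 120, 120]
t=8: [120, 120, 120, 120, 120, 120]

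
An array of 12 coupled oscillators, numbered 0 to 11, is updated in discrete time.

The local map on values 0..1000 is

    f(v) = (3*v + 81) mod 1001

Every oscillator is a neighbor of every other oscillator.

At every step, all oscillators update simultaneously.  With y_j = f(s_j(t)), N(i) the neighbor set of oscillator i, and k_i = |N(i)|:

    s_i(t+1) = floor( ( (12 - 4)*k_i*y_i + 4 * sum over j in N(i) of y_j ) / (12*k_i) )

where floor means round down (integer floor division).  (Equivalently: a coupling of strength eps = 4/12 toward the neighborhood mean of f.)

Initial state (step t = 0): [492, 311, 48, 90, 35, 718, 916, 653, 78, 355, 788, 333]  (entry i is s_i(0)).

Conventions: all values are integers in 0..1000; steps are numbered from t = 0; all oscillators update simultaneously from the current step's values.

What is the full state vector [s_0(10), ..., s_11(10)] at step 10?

Answer: [461, 219, 700, 702, 295, 296, 531, 656, 634, 301, 575, 326]

Derivation:
t=0: [492, 311, 48, 90, 35, 718, 916, 653, 78, 355, 788, 333]
t=1: [457, 111, 246, 326, 221, 251, 629, 127, 303, 195, 385, 153]
t=2: [504, 481, 738, 254, 691, 748, 832, 511, 847, 641, 367, 561]
t=3: [542, 498, 352, 702, 262, 371, 531, 556, 560, 167, 281, 651]
t=4: [642, 558, 279, 311, 745, 316, 621, 669, 676, 563, 781, 213]
t=5: [157, 633, 738, 162, 353, 171, 754, 208, 222, 643, 422, 612]
t=6: [538, 810, 373, 548, 275, 565, 404, 636, 662, 192, 407, 770]
t=7: [638, 520, 323, 657, 773, 690, 382, 825, 238, 615, 388, 444]
t=8: [797, 572, 195, 196, 418, 259, 308, 517, 670, 753, 320, 426]
t=9: [458, 665, 583, 584, 371, 705, 161, 560, 215, 374, 184, 387]
t=10: [461, 219, 700, 702, 295, 296, 531, 656, 634, 301, 575, 326]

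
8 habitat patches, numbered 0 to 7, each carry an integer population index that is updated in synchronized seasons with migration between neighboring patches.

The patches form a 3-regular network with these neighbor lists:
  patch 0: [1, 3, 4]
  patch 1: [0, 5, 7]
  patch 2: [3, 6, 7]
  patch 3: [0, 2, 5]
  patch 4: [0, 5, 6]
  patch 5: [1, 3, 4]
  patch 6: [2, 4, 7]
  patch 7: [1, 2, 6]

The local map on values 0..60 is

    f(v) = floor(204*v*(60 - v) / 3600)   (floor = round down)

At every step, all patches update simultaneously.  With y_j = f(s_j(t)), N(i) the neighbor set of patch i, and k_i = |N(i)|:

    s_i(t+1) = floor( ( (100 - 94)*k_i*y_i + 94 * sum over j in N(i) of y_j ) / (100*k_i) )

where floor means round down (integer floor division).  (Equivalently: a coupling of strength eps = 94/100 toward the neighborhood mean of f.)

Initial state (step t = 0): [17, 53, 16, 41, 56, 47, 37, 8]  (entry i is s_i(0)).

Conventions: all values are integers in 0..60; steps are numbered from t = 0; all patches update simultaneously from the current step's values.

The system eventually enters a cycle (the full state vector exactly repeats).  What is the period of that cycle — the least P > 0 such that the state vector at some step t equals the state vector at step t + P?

Simulating step by step:
t=0: [17, 53, 16, 41, 56, 47, 37, 8]
t=1: [26, 31, 38, 38, 39, 26, 26, 35]
t=2: [47, 49, 48, 48, 49, 47, 47, 49]
t=3: [30, 32, 32, 33, 33, 30, 30, 31]
t=4: [50, 50, 50, 50, 50, 50, 50, 50]
t=5: [28, 28, 28, 28, 28, 28, 28, 28]
t=6: [50, 50, 50, 50, 50, 50, 50, 50]

Answer: 2
Key observation: The state at step 4, [50, 50, 50, 50, 50, 50, 50, 50], reappears at step 6 — and no state repeats earlier — so the cycle the system enters has period 2.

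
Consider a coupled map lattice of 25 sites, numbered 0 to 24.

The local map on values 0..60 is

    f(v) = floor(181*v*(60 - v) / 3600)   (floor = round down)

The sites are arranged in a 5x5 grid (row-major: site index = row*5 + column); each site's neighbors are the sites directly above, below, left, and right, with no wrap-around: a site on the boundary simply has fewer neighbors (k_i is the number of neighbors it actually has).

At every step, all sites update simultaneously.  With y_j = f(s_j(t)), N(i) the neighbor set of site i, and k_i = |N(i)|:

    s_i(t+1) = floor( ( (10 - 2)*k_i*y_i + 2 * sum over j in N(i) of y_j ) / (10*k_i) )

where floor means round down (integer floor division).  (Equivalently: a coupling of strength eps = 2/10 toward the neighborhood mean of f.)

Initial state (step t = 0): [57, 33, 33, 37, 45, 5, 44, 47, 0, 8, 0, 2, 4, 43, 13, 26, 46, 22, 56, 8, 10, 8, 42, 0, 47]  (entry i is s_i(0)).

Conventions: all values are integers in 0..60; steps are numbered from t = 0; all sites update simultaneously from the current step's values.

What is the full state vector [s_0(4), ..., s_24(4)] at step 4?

Simulating step by step:
t=0: [57, 33, 33, 37, 45, 5, 44, 47, 0, 8, 0, 2, 4, 43, 13, 26, 46, 22, 56, 8, 10, 8, 42, 0, 47]
t=1: [12, 41, 42, 38, 32, 13, 32, 28, 6, 20, 4, 7, 14, 31, 29, 39, 31, 38, 13, 20, 26, 22, 34, 5, 26]
t=2: [29, 38, 38, 40, 44, 29, 42, 42, 21, 39, 14, 21, 33, 42, 44, 39, 43, 41, 31, 39, 43, 42, 41, 18, 40]
t=3: [44, 41, 41, 39, 36, 43, 38, 38, 40, 40, 34, 40, 43, 38, 36, 39, 36, 39, 43, 40, 36, 37, 38, 38, 39]
t=4: [35, 38, 39, 40, 42, 36, 41, 41, 40, 40, 43, 40, 37, 41, 42, 41, 42, 40, 37, 40, 42, 42, 41, 41, 41]

Answer: [35, 38, 39, 40, 42, 36, 41, 41, 40, 40, 43, 40, 37, 41, 42, 41, 42, 40, 37, 40, 42, 42, 41, 41, 41]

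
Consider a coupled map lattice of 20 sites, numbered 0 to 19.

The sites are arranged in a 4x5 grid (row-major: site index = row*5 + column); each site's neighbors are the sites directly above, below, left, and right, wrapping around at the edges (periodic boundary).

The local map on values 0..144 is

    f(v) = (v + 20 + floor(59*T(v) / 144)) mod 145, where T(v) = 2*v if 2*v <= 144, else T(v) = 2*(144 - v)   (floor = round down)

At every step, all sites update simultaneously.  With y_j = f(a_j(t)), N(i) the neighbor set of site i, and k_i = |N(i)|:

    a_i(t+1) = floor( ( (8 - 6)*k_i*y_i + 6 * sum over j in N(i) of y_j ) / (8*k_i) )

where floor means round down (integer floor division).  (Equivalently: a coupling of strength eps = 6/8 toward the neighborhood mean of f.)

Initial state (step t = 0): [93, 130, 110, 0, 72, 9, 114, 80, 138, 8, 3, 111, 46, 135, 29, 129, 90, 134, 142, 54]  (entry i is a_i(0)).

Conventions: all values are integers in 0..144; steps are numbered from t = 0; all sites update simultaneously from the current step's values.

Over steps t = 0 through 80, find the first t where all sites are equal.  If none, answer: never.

Answer: 12
Key observation: Synchronization is absorbing here: once all sites are equal they stay equal, and step 12 is the first all-equal step.

Derivation:
t=0: [93, 130, 110, 0, 72, 9, 114, 80, 138, 8, 3, 111, 46, 135, 29, 129, 90, 134, 142, 54]  (not all equal)
t=1: [16, 12, 14, 14, 35, 24, 16, 28, 18, 33, 31, 31, 35, 43, 54, 34, 13, 30, 36, 50]  (not all equal)
t=2: [62, 45, 54, 60, 74, 63, 59, 60, 67, 79, 82, 66, 80, 87, 97, 72, 61, 66, 82, 96]  (not all equal)
t=3: [79, 120, 123, 83, 53, 84, 126, 105, 86, 56, 56, 85, 79, 32, 8, 53, 105, 84, 55, 7]  (not all equal)
t=4: [49, 12, 11, 50, 60, 51, 11, 11, 42, 61, 61, 30, 21, 51, 74, 61, 30, 30, 53, 80]  (not all equal)
t=5: [104, 59, 59, 98, 99, 104, 60, 53, 97, 96, 92, 75, 70, 79, 72, 92, 78, 72, 85, 73]  (not all equal)
t=6: [32, 83, 80, 31, 9, 32, 81, 79, 29, 9, 8, 29, 25, 6, 7, 8, 29, 28, 7, 7]  (not all equal)
t=7: [48, 32, 31, 46, 50, 48, 32, 30, 45, 49, 49, 51, 49, 45, 32, 49, 52, 50, 47, 33]  (not all equal)
t=8: [102, 89, 87, 99, 102, 102, 89, 86, 97, 101, 103, 104, 101, 98, 94, 104, 105, 103, 100, 95]  (not all equal)
t=9: [10, 9, 9, 10, 10, 10, 9, 9, 9, 10, 10, 10, 10, 10, 10, 10, 10, 10, 10, 10]  (not all equal)
t=10: [37, 36, 36, 37, 38, 37, 36, 36, 37, 37, 38, 37, 37, 37, 38, 38, 37, 37, 38, 38]  (not all equal)
t=11: [87, 85, 85, 87, 87, 87, 85, 85, 86, 87, 88, 87, 86, 87, 88, 88, 87, 87, 87, 89]  (not all equal)
t=12: [8, 8, 8, 8, 8, 8, 8, 8, 8, 8, 8, 8, 8, 8, 8, 8, 8, 8, 8, 8]  (all equal)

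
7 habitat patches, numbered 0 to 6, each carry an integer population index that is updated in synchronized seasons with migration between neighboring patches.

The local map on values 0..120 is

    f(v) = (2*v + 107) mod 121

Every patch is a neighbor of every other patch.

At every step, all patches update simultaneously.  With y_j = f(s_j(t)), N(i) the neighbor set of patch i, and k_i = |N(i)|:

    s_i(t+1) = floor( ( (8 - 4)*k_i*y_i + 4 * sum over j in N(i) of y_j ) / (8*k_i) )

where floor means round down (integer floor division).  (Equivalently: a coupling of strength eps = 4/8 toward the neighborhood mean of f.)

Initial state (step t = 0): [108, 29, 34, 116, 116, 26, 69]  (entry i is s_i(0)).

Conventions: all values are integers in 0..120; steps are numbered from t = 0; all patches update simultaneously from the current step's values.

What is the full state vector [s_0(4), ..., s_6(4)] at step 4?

Answer: [87, 63, 74, 90, 90, 61, 53]

Derivation:
t=0: [108, 29, 34, 116, 116, 26, 69]
t=1: [68, 52, 57, 74, 74, 50, 35]
t=2: [30, 67, 71, 35, 35, 65, 53]
t=3: [60, 91, 44, 64, 64, 89, 79]
t=4: [87, 63, 74, 90, 90, 61, 53]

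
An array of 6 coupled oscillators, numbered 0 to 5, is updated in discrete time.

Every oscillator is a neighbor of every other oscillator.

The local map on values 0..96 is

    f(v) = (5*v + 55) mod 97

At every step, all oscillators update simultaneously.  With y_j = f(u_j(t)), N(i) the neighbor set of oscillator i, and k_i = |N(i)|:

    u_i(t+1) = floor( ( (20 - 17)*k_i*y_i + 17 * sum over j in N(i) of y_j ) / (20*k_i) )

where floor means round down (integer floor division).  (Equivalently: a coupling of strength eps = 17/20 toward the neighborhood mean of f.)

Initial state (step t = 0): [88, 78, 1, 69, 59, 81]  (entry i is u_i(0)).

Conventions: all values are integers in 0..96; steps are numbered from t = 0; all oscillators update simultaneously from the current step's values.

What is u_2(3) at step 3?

Simulating step by step:
t=0: [88, 78, 1, 69, 59, 81]
t=1: [45, 44, 44, 45, 44, 44]
t=2: [82, 82, 82, 82, 82, 82]
t=3: [77, 77, 77, 77, 77, 77]

Answer: u_2(3) = 77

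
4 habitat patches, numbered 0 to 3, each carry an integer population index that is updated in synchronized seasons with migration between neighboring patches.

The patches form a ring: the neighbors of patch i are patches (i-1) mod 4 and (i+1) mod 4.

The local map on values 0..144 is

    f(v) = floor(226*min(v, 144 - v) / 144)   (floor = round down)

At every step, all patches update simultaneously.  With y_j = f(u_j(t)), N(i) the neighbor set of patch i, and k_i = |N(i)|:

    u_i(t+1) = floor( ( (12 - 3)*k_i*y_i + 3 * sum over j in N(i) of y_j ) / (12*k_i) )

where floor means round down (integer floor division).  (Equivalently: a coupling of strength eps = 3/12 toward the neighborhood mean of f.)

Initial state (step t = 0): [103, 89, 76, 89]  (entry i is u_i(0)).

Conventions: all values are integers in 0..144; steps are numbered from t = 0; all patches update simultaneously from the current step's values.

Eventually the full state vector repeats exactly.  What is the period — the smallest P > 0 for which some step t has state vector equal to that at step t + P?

Simulating step by step:
t=0: [103, 89, 76, 89]
t=1: [69, 85, 101, 85]
t=2: [104, 90, 73, 90]
t=3: [67, 84, 104, 84]
t=4: [102, 91, 70, 91]
t=5: [69, 84, 102, 84]
t=6: [104, 92, 72, 92]
t=7: [66, 82, 105, 82]
t=8: [101, 93, 70, 93]
t=9: [70, 82, 101, 82]
t=10: [106, 94, 74, 94]
t=11: [63, 79, 101, 79]
t=12: [99, 97, 75, 97]
t=13: [70, 77, 99, 77]
t=14: [108, 101, 78, 101]
t=15: [58, 70, 94, 70]
t=16: [95, 102, 85, 102]
t=17: [73, 69, 85, 69]
t=18: [110, 106, 96, 106]
t=19: [54, 60, 71, 60]
t=20: [86, 94, 106, 94]
t=21: [87, 77, 63, 77]
t=22: [93, 102, 99, 102]
t=23: [76, 67, 68, 67]
t=24: [105, 105, 105, 105]
t=25: [61, 61, 61, 61]
t=26: [95, 95, 95, 95]
t=27: [76, 76, 76, 76]
t=28: [106, 106, 106, 106]
t=29: [59, 59, 59, 59]
t=30: [92, 92, 92, 92]
t=31: [81, 81, 81, 81]
t=32: [98, 98, 98, 98]
t=33: [72, 72, 72, 72]
t=34: [113, 113, 113, 113]
t=35: [48, 48, 48, 48]
t=36: [75, 75, 75, 75]
t=37: [108, 108, 108, 108]
t=38: [56, 56, 56, 56]
t=39: [87, 87, 87, 87]
t=40: [89, 89, 89, 89]
t=41: [86, 86, 86, 86]
t=42: [91, 91, 91, 91]
t=43: [83, 83, 83, 83]
t=44: [95, 95, 95, 95]

Answer: 18
Key observation: The state at step 26, [95, 95, 95, 95], reappears at step 44 — and no state repeats earlier — so the cycle the system enters has period 18.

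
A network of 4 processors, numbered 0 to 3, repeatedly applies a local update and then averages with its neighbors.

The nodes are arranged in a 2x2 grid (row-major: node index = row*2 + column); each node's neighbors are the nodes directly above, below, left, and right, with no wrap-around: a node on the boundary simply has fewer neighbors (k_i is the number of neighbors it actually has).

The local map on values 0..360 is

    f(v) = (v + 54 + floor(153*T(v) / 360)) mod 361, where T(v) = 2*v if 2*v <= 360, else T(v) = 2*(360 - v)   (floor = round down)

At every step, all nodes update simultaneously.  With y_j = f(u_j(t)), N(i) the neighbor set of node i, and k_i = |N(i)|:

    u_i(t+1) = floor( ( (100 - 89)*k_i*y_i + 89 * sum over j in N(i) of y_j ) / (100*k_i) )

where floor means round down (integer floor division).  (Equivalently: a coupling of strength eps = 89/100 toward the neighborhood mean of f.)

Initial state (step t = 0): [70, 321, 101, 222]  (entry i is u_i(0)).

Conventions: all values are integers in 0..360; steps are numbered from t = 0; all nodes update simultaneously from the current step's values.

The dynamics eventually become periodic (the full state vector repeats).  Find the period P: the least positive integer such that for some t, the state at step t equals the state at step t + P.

Simulating step by step:
t=0: [70, 321, 101, 222]
t=1: [147, 100, 122, 131]
t=2: [266, 302, 307, 263]
t=3: [43, 38, 38, 43]
t=4: [124, 132, 132, 124]
t=5: [296, 284, 284, 296]
t=6: [41, 42, 42, 41]
t=7: [130, 129, 129, 130]
t=8: [292, 293, 293, 292]
t=9: [42, 42, 42, 42]
t=10: [131, 131, 131, 131]
t=11: [296, 296, 296, 296]
t=12: [43, 43, 43, 43]
t=13: [133, 133, 133, 133]
t=14: [300, 300, 300, 300]
t=15: [44, 44, 44, 44]
t=16: [135, 135, 135, 135]
t=17: [303, 303, 303, 303]
t=18: [44, 44, 44, 44]

Answer: 3
Key observation: The state at step 15, [44, 44, 44, 44], reappears at step 18 — and no state repeats earlier — so the cycle the system enters has period 3.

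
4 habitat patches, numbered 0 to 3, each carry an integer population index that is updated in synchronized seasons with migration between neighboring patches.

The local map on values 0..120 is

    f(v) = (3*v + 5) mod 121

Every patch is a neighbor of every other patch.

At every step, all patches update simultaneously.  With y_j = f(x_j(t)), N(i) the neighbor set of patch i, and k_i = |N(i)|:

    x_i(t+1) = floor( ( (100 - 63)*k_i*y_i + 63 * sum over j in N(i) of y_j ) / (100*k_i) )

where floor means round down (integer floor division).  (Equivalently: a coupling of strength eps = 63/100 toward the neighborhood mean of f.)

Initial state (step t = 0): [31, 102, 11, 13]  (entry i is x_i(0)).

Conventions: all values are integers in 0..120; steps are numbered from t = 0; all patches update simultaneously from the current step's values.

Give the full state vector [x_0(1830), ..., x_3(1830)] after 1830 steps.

Answer: [90, 90, 90, 90]
Key observation: The state at step 5, [90, 90, 90, 90], reappears at step 10: the system is in a cycle of period 5 from step 5 on.  Therefore the state at step 1830 equals the state at step 5 + ((1830 - 5) mod 5) = 5, which is [90, 90, 90, 90].

Derivation:
t=0: [31, 102, 11, 13]
t=1: [67, 63, 58, 59]
t=2: [71, 69, 67, 67]
t=3: [90, 89, 88, 88]
t=4: [29, 29, 28, 28]
t=5: [90, 90, 90, 90]
t=6: [33, 33, 33, 33]
t=7: [104, 104, 104, 104]
t=8: [75, 75, 75, 75]
t=9: [109, 109, 109, 109]
t=10: [90, 90, 90, 90]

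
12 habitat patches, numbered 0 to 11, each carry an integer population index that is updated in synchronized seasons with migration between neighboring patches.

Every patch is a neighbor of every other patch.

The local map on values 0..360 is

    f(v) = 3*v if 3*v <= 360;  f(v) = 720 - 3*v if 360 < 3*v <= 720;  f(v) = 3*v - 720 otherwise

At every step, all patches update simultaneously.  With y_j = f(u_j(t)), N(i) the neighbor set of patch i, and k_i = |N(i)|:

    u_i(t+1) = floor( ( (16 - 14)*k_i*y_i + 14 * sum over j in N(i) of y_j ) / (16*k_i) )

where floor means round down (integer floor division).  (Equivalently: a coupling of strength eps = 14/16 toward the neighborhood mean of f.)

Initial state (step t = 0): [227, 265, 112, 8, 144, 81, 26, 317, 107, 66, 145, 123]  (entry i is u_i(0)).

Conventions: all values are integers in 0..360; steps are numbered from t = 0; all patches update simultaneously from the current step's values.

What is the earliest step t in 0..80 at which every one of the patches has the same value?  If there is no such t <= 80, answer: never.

Answer: 3
Key observation: Synchronization is absorbing here: once all patches are equal they stay equal, and step 3 is the first all-equal step.

Derivation:
t=0: [227, 265, 112, 8, 144, 81, 26, 317, 107, 66, 145, 123]  (not all equal)
t=1: [198, 199, 211, 197, 209, 207, 199, 206, 210, 205, 209, 212]  (not all equal)
t=2: [105, 105, 103, 105, 103, 104, 105, 104, 103, 104, 103, 103]  (not all equal)
t=3: [311, 311, 311, 311, 311, 311, 311, 311, 311, 311, 311, 311]  (all equal)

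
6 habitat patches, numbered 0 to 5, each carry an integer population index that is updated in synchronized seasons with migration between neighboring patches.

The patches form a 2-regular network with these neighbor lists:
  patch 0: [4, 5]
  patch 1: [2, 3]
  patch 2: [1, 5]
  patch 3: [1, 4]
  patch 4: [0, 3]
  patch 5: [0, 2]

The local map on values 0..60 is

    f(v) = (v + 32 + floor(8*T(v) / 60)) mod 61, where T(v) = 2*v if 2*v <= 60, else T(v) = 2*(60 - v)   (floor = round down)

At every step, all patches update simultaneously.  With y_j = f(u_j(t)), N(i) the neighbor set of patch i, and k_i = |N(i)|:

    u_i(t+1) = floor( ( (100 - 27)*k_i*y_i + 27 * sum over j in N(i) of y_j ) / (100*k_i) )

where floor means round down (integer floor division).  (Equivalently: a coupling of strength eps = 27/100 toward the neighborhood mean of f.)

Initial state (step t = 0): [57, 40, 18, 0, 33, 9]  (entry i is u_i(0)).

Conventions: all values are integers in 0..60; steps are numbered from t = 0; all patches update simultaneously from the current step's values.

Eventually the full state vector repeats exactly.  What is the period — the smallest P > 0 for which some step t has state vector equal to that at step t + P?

Answer: 12
Key observation: The state at step 61, [6, 6, 6, 6, 6, 6], reappears at step 73 — and no state repeats earlier — so the cycle the system enters has period 12.

Derivation:
t=0: [57, 40, 18, 0, 33, 9]
t=1: [27, 23, 47, 27, 16, 42]
t=2: [12, 3, 17, 10, 39, 15]
t=3: [43, 38, 50, 38, 23, 50]
t=4: [16, 15, 21, 12, 4, 22]
t=5: [50, 51, 57, 46, 40, 57]
t=6: [22, 24, 27, 20, 17, 27]
t=7: [50, 9, 4, 48, 54, 12]
t=8: [26, 39, 39, 25, 25, 42]
t=9: [4, 13, 15, 3, 2, 14]
t=10: [38, 46, 50, 36, 34, 47]
t=11: [14, 19, 22, 13, 11, 20]
t=12: [49, 55, 58, 48, 45, 56]
t=13: [22, 26, 28, 22, 20, 27]
t=14: [51, 10, 5, 51, 57, 12]
t=15: [27, 40, 40, 27, 26, 42]
t=16: [6, 14, 16, 6, 3, 15]
t=17: [40, 48, 51, 39, 36, 49]
t=18: [16, 21, 23, 15, 13, 21]
t=19: [52, 49, 15, 51, 48, 49]
t=20: [24, 26, 43, 23, 22, 26]
t=21: [9, 4, 13, 8, 43, 4]
t=22: [38, 39, 45, 38, 24, 39]
t=23: [12, 15, 18, 12, 4, 15]
t=24: [46, 50, 53, 46, 39, 50]
t=25: [19, 22, 24, 19, 16, 22]
t=26: [55, 50, 16, 55, 53, 50]
t=27: [26, 27, 44, 26, 25, 27]
t=28: [3, 6, 15, 3, 2, 6]
t=29: [35, 40, 47, 35, 34, 40]
t=30: [12, 16, 19, 12, 11, 16]
t=31: [47, 51, 54, 47, 45, 51]
t=32: [21, 23, 25, 21, 20, 23]
t=33: [50, 8, 1, 50, 57, 8]
t=34: [26, 38, 35, 26, 26, 38]
t=35: [4, 12, 12, 4, 3, 12]
t=36: [38, 45, 47, 38, 35, 45]
t=37: [14, 19, 20, 14, 12, 19]
t=38: [49, 55, 56, 49, 47, 55]
t=39: [22, 26, 27, 22, 21, 26]
t=40: [51, 10, 4, 51, 58, 10]
t=41: [27, 40, 38, 27, 27, 40]
t=42: [6, 14, 14, 6, 5, 14]
t=43: [40, 47, 49, 40, 38, 47]
t=44: [16, 20, 21, 16, 14, 20]
t=45: [52, 56, 57, 52, 49, 56]
t=46: [25, 27, 28, 25, 22, 27]
t=47: [10, 4, 5, 10, 43, 4]
t=48: [39, 38, 37, 39, 25, 38]
t=49: [13, 14, 14, 13, 5, 14]
t=50: [46, 48, 49, 46, 40, 48]
t=51: [19, 21, 22, 19, 17, 21]
t=52: [55, 57, 58, 55, 53, 57]
t=53: [26, 28, 28, 26, 25, 28]
t=54: [3, 5, 6, 3, 2, 5]
t=55: [35, 37, 38, 35, 34, 37]
t=56: [12, 13, 14, 12, 11, 13]
t=57: [46, 48, 48, 46, 45, 48]
t=58: [20, 21, 22, 20, 20, 21]
t=59: [57, 58, 58, 57, 57, 58]
t=60: [28, 28, 29, 28, 28, 28]
t=61: [6, 6, 6, 6, 6, 6]
t=62: [39, 39, 39, 39, 39, 39]
t=63: [15, 15, 15, 15, 15, 15]
t=64: [51, 51, 51, 51, 51, 51]
t=65: [24, 24, 24, 24, 24, 24]
t=66: [1, 1, 1, 1, 1, 1]
t=67: [33, 33, 33, 33, 33, 33]
t=68: [11, 11, 11, 11, 11, 11]
t=69: [45, 45, 45, 45, 45, 45]
t=70: [20, 20, 20, 20, 20, 20]
t=71: [57, 57, 57, 57, 57, 57]
t=72: [28, 28, 28, 28, 28, 28]
t=73: [6, 6, 6, 6, 6, 6]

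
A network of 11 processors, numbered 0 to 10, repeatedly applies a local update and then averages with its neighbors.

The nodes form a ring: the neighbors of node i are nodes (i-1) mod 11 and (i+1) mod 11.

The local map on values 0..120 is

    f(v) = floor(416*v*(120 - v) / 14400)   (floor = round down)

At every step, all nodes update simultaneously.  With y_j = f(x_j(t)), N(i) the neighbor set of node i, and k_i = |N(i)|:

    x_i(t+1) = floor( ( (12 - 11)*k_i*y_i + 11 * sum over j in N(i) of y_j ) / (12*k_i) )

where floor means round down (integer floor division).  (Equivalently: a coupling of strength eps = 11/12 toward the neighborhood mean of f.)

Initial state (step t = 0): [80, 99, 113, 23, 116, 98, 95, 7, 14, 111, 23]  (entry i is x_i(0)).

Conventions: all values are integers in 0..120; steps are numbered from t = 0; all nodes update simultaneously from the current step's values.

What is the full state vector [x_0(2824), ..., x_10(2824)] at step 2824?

Answer: [102, 102, 102, 102, 102, 101, 101, 101, 101, 101, 102]
Key observation: The state at step 8, [102, 102, 102, 102, 102, 101, 101, 101, 101, 101, 102], reappears at step 12: the system is in a cycle of period 4 from step 8 on.  Therefore the state at step 2824 equals the state at step 8 + ((2824 - 8) mod 4) = 8, which is [102, 102, 102, 102, 102, 101, 101, 101, 101, 101, 102].

Derivation:
t=0: [80, 99, 113, 23, 116, 98, 95, 7, 14, 111, 23]
t=1: [64, 57, 58, 21, 58, 42, 44, 52, 26, 50, 60]
t=2: [103, 103, 83, 99, 79, 99, 97, 84, 98, 88, 102]
t=3: [51, 67, 57, 87, 62, 76, 72, 65, 82, 59, 64]
t=4: [102, 102, 92, 101, 90, 100, 99, 95, 101, 97, 102]
t=5: [53, 62, 55, 74, 57, 68, 62, 58, 65, 54, 58]
t=6: [102, 102, 100, 102, 100, 102, 102, 103, 102, 102, 102]
t=7: [53, 54, 53, 56, 53, 54, 51, 52, 51, 53, 53]
t=8: [102, 102, 102, 102, 102, 101, 101, 101, 101, 101, 102]
t=9: [53, 53, 53, 53, 53, 54, 55, 55, 55, 54, 53]
t=10: [102, 102, 102, 102, 102, 102, 102, 103, 102, 102, 102]
t=11: [53, 53, 53, 53, 53, 53, 51, 52, 51, 53, 53]
t=12: [102, 102, 102, 102, 102, 101, 101, 101, 101, 101, 102]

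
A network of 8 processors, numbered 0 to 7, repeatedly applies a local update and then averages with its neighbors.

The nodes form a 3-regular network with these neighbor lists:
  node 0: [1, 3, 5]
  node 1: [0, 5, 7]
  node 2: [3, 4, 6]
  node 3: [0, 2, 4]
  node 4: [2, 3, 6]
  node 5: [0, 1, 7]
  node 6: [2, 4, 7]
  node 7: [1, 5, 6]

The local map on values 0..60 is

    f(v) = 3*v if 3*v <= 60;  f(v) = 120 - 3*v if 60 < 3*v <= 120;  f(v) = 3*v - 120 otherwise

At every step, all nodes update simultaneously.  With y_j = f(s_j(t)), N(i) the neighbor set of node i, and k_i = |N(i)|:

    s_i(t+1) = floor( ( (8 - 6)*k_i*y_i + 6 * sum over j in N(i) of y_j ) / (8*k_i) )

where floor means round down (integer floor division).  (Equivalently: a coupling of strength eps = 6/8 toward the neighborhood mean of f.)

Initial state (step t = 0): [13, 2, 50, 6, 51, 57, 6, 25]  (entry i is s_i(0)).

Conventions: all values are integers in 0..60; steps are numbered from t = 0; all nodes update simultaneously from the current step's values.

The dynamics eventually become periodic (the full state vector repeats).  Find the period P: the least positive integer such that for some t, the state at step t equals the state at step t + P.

Simulating step by step:
t=0: [13, 2, 50, 6, 51, 57, 6, 25]
t=1: [28, 35, 24, 30, 24, 35, 31, 30]
t=2: [24, 24, 38, 40, 38, 24, 38, 21]
t=3: [36, 50, 4, 15, 4, 50, 18, 39]
t=4: [29, 18, 30, 20, 30, 18, 20, 29]
t=5: [50, 43, 45, 38, 45, 43, 38, 50]
t=6: [13, 19, 10, 16, 10, 19, 16, 13]
t=7: [50, 48, 39, 36, 39, 48, 36, 50]
t=8: [22, 27, 7, 12, 7, 27, 12, 22]
t=9: [42, 46, 28, 33, 28, 46, 33, 42]
t=10: [15, 12, 28, 24, 28, 12, 24, 15]
t=11: [41, 40, 42, 41, 42, 40, 41, 41]
t=12: [1, 1, 4, 4, 4, 1, 4, 1]
t=13: [5, 3, 12, 9, 12, 3, 9, 5]
t=14: [15, 12, 31, 28, 31, 12, 28, 15]
t=15: [38, 40, 31, 33, 31, 40, 33, 38]
t=16: [6, 3, 24, 20, 24, 3, 20, 6]
t=17: [24, 13, 54, 43, 54, 13, 43, 24]
t=18: [33, 43, 25, 35, 25, 43, 35, 33]
t=19: [13, 15, 30, 31, 30, 15, 31, 13]
t=20: [39, 42, 28, 31, 28, 42, 31, 39]
t=21: [10, 4, 31, 25, 31, 4, 25, 10]
t=22: [24, 21, 36, 32, 36, 21, 32, 24]
t=23: [46, 52, 18, 24, 18, 52, 24, 46]
t=24: [34, 27, 51, 43, 51, 27, 43, 34]
t=25: [26, 28, 21, 23, 21, 28, 23, 26]
t=26: [41, 39, 54, 51, 54, 39, 51, 41]
t=27: [10, 3, 37, 30, 37, 3, 30, 10]
t=28: [19, 19, 19, 19, 19, 19, 19, 19]
t=29: [57, 57, 57, 57, 57, 57, 57, 57]
t=30: [51, 51, 51, 51, 51, 51, 51, 51]
t=31: [33, 33, 33, 33, 33, 33, 33, 33]
t=32: [21, 21, 21, 21, 21, 21, 21, 21]
t=33: [57, 57, 57, 57, 57, 57, 57, 57]

Answer: 4
Key observation: The state at step 29, [57, 57, 57, 57, 57, 57, 57, 57], reappears at step 33 — and no state repeats earlier — so the cycle the system enters has period 4.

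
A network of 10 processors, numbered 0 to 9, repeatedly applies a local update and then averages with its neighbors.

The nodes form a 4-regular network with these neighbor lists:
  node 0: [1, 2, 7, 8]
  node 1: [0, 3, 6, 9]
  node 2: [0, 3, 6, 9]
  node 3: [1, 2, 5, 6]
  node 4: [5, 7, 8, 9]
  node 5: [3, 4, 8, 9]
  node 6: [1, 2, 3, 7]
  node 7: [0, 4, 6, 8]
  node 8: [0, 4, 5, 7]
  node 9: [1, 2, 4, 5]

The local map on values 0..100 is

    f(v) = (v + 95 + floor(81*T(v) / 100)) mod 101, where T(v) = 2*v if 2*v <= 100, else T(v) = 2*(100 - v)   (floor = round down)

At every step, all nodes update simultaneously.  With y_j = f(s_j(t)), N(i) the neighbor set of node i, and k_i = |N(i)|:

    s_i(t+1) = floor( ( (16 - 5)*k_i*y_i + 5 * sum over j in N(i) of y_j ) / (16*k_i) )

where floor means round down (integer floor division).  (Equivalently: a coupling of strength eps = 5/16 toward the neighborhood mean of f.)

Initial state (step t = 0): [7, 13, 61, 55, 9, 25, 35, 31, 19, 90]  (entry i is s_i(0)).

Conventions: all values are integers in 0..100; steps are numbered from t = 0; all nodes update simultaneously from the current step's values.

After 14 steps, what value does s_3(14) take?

Answer: s_3(14) = 61

Derivation:
t=0: [7, 13, 61, 55, 9, 25, 35, 31, 19, 90]
t=1: [20, 36, 28, 28, 33, 54, 69, 63, 42, 78]
t=2: [45, 70, 56, 60, 58, 26, 26, 21, 14, 24]
t=3: [15, 18, 25, 23, 28, 52, 50, 43, 31, 47]
t=4: [36, 38, 50, 48, 55, 31, 28, 18, 61, 25]
t=5: [74, 82, 34, 32, 28, 60, 59, 43, 29, 57]
t=6: [18, 12, 66, 62, 54, 29, 25, 16, 55, 26]
t=7: [35, 31, 23, 24, 28, 56, 47, 35, 26, 52]
t=8: [80, 65, 51, 51, 60, 29, 32, 76, 62, 32]
t=9: [8, 23, 30, 30, 24, 57, 58, 13, 18, 62]
t=10: [24, 46, 58, 62, 46, 27, 30, 29, 37, 26]
t=11: [53, 25, 29, 24, 31, 58, 58, 65, 77, 51]
t=12: [26, 49, 56, 51, 56, 25, 28, 19, 14, 33]
t=13: [51, 32, 31, 28, 30, 52, 54, 43, 35, 64]
t=14: [34, 62, 61, 61, 59, 33, 31, 19, 67, 29]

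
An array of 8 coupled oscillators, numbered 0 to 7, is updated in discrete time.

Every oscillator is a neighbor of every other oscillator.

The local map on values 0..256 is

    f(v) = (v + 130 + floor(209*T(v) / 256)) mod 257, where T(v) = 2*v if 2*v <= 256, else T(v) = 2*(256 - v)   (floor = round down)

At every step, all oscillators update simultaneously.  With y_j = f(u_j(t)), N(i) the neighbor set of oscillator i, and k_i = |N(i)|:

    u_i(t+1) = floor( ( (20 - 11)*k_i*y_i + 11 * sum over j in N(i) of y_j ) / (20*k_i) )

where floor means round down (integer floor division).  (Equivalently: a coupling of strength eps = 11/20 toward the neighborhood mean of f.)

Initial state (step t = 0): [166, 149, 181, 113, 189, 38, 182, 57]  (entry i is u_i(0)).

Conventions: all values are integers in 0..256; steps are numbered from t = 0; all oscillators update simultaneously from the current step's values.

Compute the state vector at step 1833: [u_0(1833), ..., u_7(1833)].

Simulating step by step:
t=0: [166, 149, 181, 113, 189, 38, 182, 57]
t=1: [172, 176, 169, 167, 167, 189, 169, 112]
t=2: [180, 179, 181, 181, 181, 176, 181, 174]
t=3: [177, 177, 176, 176, 176, 177, 176, 178]
t=4: [178, 178, 178, 178, 178, 178, 178, 178]
t=5: [178, 178, 178, 178, 178, 178, 178, 178]

Answer: [178, 178, 178, 178, 178, 178, 178, 178]
Key observation: The state at step 4, [178, 178, 178, 178, 178, 178, 178, 178], reappears at step 5: the system is in a cycle of period 1 from step 4 on.  Therefore the state at step 1833 equals the state at step 4 + ((1833 - 4) mod 1) = 4, which is [178, 178, 178, 178, 178, 178, 178, 178].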